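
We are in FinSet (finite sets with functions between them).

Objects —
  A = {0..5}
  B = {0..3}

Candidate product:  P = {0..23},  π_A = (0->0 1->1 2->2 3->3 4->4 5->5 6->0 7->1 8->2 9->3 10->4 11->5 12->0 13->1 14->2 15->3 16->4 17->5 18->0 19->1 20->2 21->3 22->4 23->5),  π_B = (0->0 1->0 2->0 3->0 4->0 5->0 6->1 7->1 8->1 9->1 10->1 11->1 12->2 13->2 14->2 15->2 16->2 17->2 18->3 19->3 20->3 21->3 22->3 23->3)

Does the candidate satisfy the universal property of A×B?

|A|·|B| = 6·4 = 24;  |P| = 24
Check the pairing map k ↦ (π_A(k), π_B(k)):
  0 -> (0,0)
  1 -> (1,0)
  2 -> (2,0)
  3 -> (3,0)
  4 -> (4,0)
  5 -> (5,0)
  6 -> (0,1)
  7 -> (1,1)
  8 -> (2,1)
  9 -> (3,1)
  10 -> (4,1)
  11 -> (5,1)
  12 -> (0,2)
  13 -> (1,2)
  14 -> (2,2)
  15 -> (3,2)
  16 -> (4,2)
  17 -> (5,2)
  18 -> (0,3)
  19 -> (1,3)
  20 -> (2,3)
  21 -> (3,3)
  22 -> (4,3)
  23 -> (5,3)
distinct pairs in image: 24 / 24 needed
  → bijection onto A×B; projections well-typed.

Answer: VALID PRODUCT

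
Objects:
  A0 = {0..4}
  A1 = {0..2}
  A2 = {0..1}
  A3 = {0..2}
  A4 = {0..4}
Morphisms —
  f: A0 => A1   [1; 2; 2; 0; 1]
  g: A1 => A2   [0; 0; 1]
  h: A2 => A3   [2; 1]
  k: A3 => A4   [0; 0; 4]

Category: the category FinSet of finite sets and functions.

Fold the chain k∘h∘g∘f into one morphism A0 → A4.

  0 f=>1 g=>0 h=>2 k=>4
  1 f=>2 g=>1 h=>1 k=>0
  2 f=>2 g=>1 h=>1 k=>0
  3 f=>0 g=>0 h=>2 k=>4
  4 f=>1 g=>0 h=>2 k=>4
⟦path⟧: [4; 0; 0; 4; 4]

Answer: [4; 0; 0; 4; 4]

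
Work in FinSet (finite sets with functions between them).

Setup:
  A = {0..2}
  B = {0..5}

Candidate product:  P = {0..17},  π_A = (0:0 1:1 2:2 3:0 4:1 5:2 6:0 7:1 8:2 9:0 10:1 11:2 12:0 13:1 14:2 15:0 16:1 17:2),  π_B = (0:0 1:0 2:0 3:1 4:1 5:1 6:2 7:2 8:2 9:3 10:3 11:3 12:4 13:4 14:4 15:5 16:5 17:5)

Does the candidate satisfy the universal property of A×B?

|A|·|B| = 3·6 = 18;  |P| = 18
Check the pairing map k ↦ (π_A(k), π_B(k)):
  0 : (0,0)
  1 : (1,0)
  2 : (2,0)
  3 : (0,1)
  4 : (1,1)
  5 : (2,1)
  6 : (0,2)
  7 : (1,2)
  8 : (2,2)
  9 : (0,3)
  10 : (1,3)
  11 : (2,3)
  12 : (0,4)
  13 : (1,4)
  14 : (2,4)
  15 : (0,5)
  16 : (1,5)
  17 : (2,5)
distinct pairs in image: 18 / 18 needed
  → bijection onto A×B; projections well-typed.

Answer: VALID PRODUCT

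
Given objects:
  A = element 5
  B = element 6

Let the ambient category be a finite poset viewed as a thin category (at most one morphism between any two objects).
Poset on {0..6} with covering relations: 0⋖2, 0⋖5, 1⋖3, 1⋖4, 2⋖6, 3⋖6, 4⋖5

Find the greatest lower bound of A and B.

{x : x<=A ∧ x<=B} = {0,1}  (A=5, B=6)
  maximal lower bounds 0 and 1 are incomparable: neither 0<=1 nor 1<=0
→ no greatest lower bound exists

Answer: NO MEET EXISTS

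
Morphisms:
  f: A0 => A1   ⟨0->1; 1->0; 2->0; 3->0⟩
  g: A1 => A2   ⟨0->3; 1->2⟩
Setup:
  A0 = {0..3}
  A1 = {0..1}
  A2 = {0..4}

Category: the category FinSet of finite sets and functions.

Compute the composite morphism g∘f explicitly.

Answer: ⟨0->2; 1->3; 2->3; 3->3⟩

Derivation:
  0 f=>1 g=>2
  1 f=>0 g=>3
  2 f=>0 g=>3
  3 f=>0 g=>3
⟦path⟧: ⟨0->2; 1->3; 2->3; 3->3⟩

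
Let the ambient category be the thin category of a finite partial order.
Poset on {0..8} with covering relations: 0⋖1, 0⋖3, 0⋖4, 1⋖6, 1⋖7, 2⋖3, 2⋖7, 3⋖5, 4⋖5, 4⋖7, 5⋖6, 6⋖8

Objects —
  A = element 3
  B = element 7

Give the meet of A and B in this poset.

Answer: NO MEET EXISTS

Derivation:
{x : x≤A ∧ x≤B} = {0,2}  (A=3, B=7)
  maximal lower bounds 0 and 2 are incomparable: neither 0≤2 nor 2≤0
→ no greatest lower bound exists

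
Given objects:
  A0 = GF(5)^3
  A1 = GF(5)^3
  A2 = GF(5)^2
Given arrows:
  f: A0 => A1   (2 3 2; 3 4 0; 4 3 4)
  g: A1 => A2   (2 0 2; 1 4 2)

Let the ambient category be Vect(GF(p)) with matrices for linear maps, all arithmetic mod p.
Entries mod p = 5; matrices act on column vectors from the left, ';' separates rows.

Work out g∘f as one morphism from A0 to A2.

  e0=(1,0,0) f=>(2,3,4) g=>(2,2)
  e1=(0,1,0) f=>(3,4,3) g=>(2,0)
  e2=(0,0,1) f=>(2,0,4) g=>(2,0)
⟦path⟧: (2 2 2; 2 0 0)

Answer: (2 2 2; 2 0 0)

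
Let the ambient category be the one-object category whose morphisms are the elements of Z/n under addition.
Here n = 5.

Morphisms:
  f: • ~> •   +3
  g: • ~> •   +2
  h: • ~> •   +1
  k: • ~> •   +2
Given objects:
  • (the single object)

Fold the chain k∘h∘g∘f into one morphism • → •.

  0 +3≡3 +2≡0 +1≡1 +2≡3  (mod 5)
⟦path⟧: +3

Answer: +3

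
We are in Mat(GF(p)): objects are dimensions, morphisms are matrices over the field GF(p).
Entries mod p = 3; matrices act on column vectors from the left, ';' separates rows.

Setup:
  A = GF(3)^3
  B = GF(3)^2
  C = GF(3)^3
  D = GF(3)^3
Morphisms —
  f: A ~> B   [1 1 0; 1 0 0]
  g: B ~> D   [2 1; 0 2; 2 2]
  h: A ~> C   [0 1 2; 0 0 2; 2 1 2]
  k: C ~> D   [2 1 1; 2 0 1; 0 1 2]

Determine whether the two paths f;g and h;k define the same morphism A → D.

Answer: DOES NOT COMMUTE

Derivation:
Along f;g (path 1):
  e0=⟨1,0,0⟩ f~>⟨1,1⟩ g~>⟨0,2,1⟩
  e1=⟨0,1,0⟩ f~>⟨1,0⟩ g~>⟨2,0,2⟩
  e2=⟨0,0,1⟩ f~>⟨0,0⟩ g~>⟨0,0,0⟩
  result₁ = [0 2 0; 2 0 0; 1 2 0]
Along h;k (path 2):
  e0=⟨1,0,0⟩ h~>⟨0,0,2⟩ k~>⟨2,2,1⟩
  e1=⟨0,1,0⟩ h~>⟨1,0,1⟩ k~>⟨0,0,2⟩
  e2=⟨0,0,1⟩ h~>⟨2,2,2⟩ k~>⟨2,0,0⟩
  result₂ = [2 0 2; 2 0 0; 1 2 0]
Equal? differ; not commutative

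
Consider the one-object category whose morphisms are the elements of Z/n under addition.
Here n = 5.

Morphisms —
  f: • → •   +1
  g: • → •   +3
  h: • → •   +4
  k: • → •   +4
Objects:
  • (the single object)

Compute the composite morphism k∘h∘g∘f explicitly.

Answer: +2

Derivation:
  0 +1≡1 +3≡4 +4≡3 +4≡2  (mod 5)
⟦path⟧: +2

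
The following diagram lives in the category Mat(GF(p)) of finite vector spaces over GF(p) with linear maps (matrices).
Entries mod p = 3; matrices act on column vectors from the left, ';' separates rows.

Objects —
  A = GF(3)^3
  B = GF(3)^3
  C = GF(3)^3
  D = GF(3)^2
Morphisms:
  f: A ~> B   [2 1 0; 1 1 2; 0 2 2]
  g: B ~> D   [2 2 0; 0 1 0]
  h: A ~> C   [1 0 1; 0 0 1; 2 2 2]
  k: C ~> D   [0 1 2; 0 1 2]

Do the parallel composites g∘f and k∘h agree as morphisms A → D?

1) trace f;g:
  e0=⟨1,0,0⟩ f~>⟨2,1,0⟩ g~>⟨0,1⟩
  e1=⟨0,1,0⟩ f~>⟨1,1,2⟩ g~>⟨1,1⟩
  e2=⟨0,0,1⟩ f~>⟨0,2,2⟩ g~>⟨1,2⟩
  ⟦path⟧₁ = [0 1 1; 1 1 2]
2) trace h;k:
  e0=⟨1,0,0⟩ h~>⟨1,0,2⟩ k~>⟨1,1⟩
  e1=⟨0,1,0⟩ h~>⟨0,0,2⟩ k~>⟨1,1⟩
  e2=⟨0,0,1⟩ h~>⟨1,1,2⟩ k~>⟨2,2⟩
  ⟦path⟧₂ = [1 1 2; 1 1 2]
Equal? differ; not commutative

Answer: DOES NOT COMMUTE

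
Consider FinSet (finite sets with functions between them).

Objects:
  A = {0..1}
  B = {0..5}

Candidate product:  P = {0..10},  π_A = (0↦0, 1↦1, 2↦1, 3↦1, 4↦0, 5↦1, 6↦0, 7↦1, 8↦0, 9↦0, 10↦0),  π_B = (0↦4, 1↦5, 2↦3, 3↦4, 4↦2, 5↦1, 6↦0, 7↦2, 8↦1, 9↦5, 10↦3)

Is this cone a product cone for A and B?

Answer: NOT A VALID PRODUCT — |P|=11 ≠ |A|·|B|=12

Derivation:
|A|·|B| = 2·6 = 12;  |P| = 11
  → cardinalities differ; no bijection possible.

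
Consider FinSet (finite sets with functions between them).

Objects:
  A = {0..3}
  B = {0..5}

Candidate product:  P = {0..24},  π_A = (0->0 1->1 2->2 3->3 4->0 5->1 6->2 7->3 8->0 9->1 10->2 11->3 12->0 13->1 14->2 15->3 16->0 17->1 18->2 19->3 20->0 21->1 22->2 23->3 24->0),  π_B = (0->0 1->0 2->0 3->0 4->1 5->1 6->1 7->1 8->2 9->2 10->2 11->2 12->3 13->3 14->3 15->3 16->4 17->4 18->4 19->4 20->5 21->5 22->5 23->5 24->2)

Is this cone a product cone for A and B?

Answer: NOT A VALID PRODUCT — |P|=25 ≠ |A|·|B|=24

Derivation:
|A|·|B| = 4·6 = 24;  |P| = 25
  → cardinalities differ; no bijection possible.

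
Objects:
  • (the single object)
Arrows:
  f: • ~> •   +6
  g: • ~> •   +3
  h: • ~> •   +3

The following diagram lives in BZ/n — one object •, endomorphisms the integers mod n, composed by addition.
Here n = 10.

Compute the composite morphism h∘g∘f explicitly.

  0 +6≡6 +3≡9 +3≡2  (mod 10)
composite: +2

Answer: +2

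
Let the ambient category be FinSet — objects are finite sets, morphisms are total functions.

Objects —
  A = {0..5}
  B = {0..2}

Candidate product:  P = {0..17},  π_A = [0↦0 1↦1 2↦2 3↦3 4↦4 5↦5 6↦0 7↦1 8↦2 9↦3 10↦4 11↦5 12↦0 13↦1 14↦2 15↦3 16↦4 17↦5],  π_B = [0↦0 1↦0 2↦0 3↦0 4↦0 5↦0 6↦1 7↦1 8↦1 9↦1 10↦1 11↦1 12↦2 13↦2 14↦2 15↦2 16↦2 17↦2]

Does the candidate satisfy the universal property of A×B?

|A|·|B| = 6·3 = 18;  |P| = 18
Check the pairing map k ↦ (π_A(k), π_B(k)):
  0 ↦ (0,0)
  1 ↦ (1,0)
  2 ↦ (2,0)
  3 ↦ (3,0)
  4 ↦ (4,0)
  5 ↦ (5,0)
  6 ↦ (0,1)
  7 ↦ (1,1)
  8 ↦ (2,1)
  9 ↦ (3,1)
  10 ↦ (4,1)
  11 ↦ (5,1)
  12 ↦ (0,2)
  13 ↦ (1,2)
  14 ↦ (2,2)
  15 ↦ (3,2)
  16 ↦ (4,2)
  17 ↦ (5,2)
distinct pairs in image: 18 / 18 needed
  → bijection onto A×B; projections well-typed.

Answer: VALID PRODUCT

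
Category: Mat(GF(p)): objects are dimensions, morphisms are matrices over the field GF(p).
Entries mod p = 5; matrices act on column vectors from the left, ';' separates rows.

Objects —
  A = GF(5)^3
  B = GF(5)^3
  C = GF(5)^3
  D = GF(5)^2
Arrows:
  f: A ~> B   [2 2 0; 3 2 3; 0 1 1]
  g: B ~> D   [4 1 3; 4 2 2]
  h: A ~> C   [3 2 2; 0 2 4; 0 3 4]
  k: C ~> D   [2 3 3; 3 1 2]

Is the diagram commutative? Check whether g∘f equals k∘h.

Answer: DOES NOT COMMUTE

Work:
1) trace f;g:
  e0=[1,0,0] f~>[2,3,0] g~>[1,4]
  e1=[0,1,0] f~>[2,2,1] g~>[3,4]
  e2=[0,0,1] f~>[0,3,1] g~>[1,3]
  ⟦path⟧₁ = [1 3 1; 4 4 3]
2) trace h;k:
  e0=[1,0,0] h~>[3,0,0] k~>[1,4]
  e1=[0,1,0] h~>[2,2,3] k~>[4,4]
  e2=[0,0,1] h~>[2,4,4] k~>[3,3]
  ⟦path⟧₂ = [1 4 3; 4 4 3]
Equal? differ; not commutative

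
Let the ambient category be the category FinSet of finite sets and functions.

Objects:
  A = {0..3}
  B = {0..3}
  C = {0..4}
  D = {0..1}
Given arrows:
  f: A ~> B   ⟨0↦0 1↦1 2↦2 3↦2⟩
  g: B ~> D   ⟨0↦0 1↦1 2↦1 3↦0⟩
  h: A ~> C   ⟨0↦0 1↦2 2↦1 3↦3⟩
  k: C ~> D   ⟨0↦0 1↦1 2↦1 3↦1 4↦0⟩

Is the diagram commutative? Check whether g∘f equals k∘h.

1) trace f;g:
  0 f~>0 g~>0
  1 f~>1 g~>1
  2 f~>2 g~>1
  3 f~>2 g~>1
  ⟦path⟧₁ = ⟨0↦0 1↦1 2↦1 3↦1⟩
2) trace h;k:
  0 h~>0 k~>0
  1 h~>2 k~>1
  2 h~>1 k~>1
  3 h~>3 k~>1
  ⟦path⟧₂ = ⟨0↦0 1↦1 2↦1 3↦1⟩
Equal? equal; square commutes

Answer: COMMUTES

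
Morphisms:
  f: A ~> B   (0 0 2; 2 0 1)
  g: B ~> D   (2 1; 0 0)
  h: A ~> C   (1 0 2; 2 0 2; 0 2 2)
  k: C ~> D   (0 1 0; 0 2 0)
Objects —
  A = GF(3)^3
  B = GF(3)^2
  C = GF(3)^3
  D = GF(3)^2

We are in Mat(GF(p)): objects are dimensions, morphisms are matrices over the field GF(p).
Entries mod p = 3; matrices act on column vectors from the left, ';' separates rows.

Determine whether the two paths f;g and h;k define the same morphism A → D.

1) trace f;g:
  e0=(1,0,0) f~>(0,2) g~>(2,0)
  e1=(0,1,0) f~>(0,0) g~>(0,0)
  e2=(0,0,1) f~>(2,1) g~>(2,0)
  result₁ = (2 0 2; 0 0 0)
2) trace h;k:
  e0=(1,0,0) h~>(1,2,0) k~>(2,1)
  e1=(0,1,0) h~>(0,0,2) k~>(0,0)
  e2=(0,0,1) h~>(2,2,2) k~>(2,1)
  result₂ = (2 0 2; 1 0 1)
Equal? NO — does not commute

Answer: DOES NOT COMMUTE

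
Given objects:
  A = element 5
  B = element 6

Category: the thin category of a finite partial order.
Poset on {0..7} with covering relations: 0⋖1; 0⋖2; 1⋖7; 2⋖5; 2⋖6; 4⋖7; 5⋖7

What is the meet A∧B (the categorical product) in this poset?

Common predecessors of 5,6: {0,2}
  0 ≤ 2
  2 ≤ 2
glb = 2

Answer: A∧B = 2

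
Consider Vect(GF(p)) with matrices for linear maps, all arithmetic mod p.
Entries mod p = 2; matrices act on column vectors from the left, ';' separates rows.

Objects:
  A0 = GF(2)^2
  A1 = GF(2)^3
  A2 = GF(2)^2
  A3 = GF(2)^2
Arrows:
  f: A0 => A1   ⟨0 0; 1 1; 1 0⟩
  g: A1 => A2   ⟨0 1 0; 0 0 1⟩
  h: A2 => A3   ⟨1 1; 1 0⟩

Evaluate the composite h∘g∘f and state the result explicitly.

Answer: ⟨0 1; 1 1⟩

Work:
  e0=[1,0] f=>[0,1,1] g=>[1,1] h=>[0,1]
  e1=[0,1] f=>[0,1,0] g=>[1,0] h=>[1,1]
result: ⟨0 1; 1 1⟩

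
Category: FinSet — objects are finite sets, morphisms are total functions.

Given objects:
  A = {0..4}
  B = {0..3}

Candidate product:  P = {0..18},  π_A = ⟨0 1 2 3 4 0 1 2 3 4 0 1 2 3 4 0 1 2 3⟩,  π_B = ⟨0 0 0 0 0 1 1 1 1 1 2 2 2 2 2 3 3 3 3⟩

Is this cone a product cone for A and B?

|A|·|B| = 5·4 = 20;  |P| = 19
  → cardinalities differ; no bijection possible.

Answer: NOT A VALID PRODUCT — |P|=19 ≠ |A|·|B|=20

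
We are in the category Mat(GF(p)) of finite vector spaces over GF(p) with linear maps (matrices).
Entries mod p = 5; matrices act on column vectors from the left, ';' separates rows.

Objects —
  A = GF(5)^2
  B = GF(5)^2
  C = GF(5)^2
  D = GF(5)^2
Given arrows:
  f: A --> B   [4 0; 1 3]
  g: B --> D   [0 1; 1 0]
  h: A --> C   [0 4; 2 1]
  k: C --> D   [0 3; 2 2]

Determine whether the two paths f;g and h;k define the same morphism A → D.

Along f;g (path 1):
  e0=(1,0) f-->(4,1) g-->(1,4)
  e1=(0,1) f-->(0,3) g-->(3,0)
  composite₁ = [1 3; 4 0]
Along h;k (path 2):
  e0=(1,0) h-->(0,2) k-->(1,4)
  e1=(0,1) h-->(4,1) k-->(3,0)
  composite₂ = [1 3; 4 0]
Equal? same morphism ✓

Answer: COMMUTES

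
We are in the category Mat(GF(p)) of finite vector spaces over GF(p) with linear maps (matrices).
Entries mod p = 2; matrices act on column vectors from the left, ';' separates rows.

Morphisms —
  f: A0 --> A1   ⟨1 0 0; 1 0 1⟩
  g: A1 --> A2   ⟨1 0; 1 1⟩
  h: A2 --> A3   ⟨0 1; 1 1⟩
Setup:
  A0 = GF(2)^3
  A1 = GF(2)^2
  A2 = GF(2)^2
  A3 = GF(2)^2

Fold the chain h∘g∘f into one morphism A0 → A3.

Answer: ⟨0 0 1; 1 0 1⟩

Trace:
  e0=⟨1,0,0⟩ f-->⟨1,1⟩ g-->⟨1,0⟩ h-->⟨0,1⟩
  e1=⟨0,1,0⟩ f-->⟨0,0⟩ g-->⟨0,0⟩ h-->⟨0,0⟩
  e2=⟨0,0,1⟩ f-->⟨0,1⟩ g-->⟨0,1⟩ h-->⟨1,1⟩
result: ⟨0 0 1; 1 0 1⟩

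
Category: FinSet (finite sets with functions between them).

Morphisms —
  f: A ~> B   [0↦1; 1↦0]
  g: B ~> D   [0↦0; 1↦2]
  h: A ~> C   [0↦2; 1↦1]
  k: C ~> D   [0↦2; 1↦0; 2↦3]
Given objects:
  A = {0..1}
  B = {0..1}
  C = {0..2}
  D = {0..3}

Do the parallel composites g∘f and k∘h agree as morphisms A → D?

Path 1 = f;g:
  0 f~>1 g~>2
  1 f~>0 g~>0
  composite₁ = [0↦2; 1↦0]
Path 2 = h;k:
  0 h~>2 k~>3
  1 h~>1 k~>0
  composite₂ = [0↦3; 1↦0]
Equal? distinct morphisms ✗

Answer: DOES NOT COMMUTE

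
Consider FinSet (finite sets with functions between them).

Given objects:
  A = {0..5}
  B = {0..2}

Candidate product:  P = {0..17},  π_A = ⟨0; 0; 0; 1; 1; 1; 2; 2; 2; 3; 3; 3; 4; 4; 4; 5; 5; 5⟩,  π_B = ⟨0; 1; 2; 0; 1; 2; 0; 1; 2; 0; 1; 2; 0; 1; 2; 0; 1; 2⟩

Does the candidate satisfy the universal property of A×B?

|A|·|B| = 6·3 = 18;  |P| = 18
Check the pairing map k ↦ (π_A(k), π_B(k)):
  0 ↦ (0,0)
  1 ↦ (0,1)
  2 ↦ (0,2)
  3 ↦ (1,0)
  4 ↦ (1,1)
  5 ↦ (1,2)
  6 ↦ (2,0)
  7 ↦ (2,1)
  8 ↦ (2,2)
  9 ↦ (3,0)
  10 ↦ (3,1)
  11 ↦ (3,2)
  12 ↦ (4,0)
  13 ↦ (4,1)
  14 ↦ (4,2)
  15 ↦ (5,0)
  16 ↦ (5,1)
  17 ↦ (5,2)
distinct pairs in image: 18 / 18 needed
  → bijection onto A×B; projections well-typed.

Answer: VALID PRODUCT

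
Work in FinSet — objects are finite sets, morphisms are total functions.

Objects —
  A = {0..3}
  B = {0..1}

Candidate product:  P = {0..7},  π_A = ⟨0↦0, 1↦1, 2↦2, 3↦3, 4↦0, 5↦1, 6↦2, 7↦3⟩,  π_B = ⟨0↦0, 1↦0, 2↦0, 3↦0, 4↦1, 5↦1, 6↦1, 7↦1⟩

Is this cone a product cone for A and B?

|A|·|B| = 4·2 = 8;  |P| = 8
Check the pairing map k ↦ (π_A(k), π_B(k)):
  0 ↦ (0,0)
  1 ↦ (1,0)
  2 ↦ (2,0)
  3 ↦ (3,0)
  4 ↦ (0,1)
  5 ↦ (1,1)
  6 ↦ (2,1)
  7 ↦ (3,1)
distinct pairs in image: 8 / 8 needed
  → bijection onto A×B; projections well-typed.

Answer: VALID PRODUCT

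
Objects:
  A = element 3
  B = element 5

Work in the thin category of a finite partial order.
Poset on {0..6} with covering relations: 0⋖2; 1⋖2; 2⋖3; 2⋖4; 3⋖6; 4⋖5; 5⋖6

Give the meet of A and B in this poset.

{x : x⊑A ∧ x⊑B} = {0,1,2}  (A=3, B=5)
  0 ⊑ 2
  1 ⊑ 2
  2 ⊑ 2
glb = 2

Answer: A∧B = 2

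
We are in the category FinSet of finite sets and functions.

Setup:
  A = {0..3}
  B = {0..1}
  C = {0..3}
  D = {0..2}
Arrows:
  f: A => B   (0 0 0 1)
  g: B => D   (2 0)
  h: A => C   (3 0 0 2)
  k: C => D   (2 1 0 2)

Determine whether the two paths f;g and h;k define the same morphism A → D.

Answer: COMMUTES

Trace:
1) trace f;g:
  0 f=>0 g=>2
  1 f=>0 g=>2
  2 f=>0 g=>2
  3 f=>1 g=>0
  ⟦path⟧₁ = (2 2 2 0)
2) trace h;k:
  0 h=>3 k=>2
  1 h=>0 k=>2
  2 h=>0 k=>2
  3 h=>2 k=>0
  ⟦path⟧₂ = (2 2 2 0)
Equal? equal; square commutes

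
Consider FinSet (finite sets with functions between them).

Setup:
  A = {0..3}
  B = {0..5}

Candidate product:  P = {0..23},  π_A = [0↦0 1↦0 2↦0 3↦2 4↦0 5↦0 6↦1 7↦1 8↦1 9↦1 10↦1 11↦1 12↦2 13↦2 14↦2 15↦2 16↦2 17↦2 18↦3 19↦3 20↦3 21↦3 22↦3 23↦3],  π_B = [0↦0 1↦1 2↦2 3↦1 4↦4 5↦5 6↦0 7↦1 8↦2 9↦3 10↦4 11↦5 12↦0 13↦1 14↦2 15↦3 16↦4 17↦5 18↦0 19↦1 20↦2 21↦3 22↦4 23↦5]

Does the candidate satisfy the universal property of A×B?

|A|·|B| = 4·6 = 24;  |P| = 24
Check the pairing map k ↦ (π_A(k), π_B(k)):
  0 ↦ (0,0)
  1 ↦ (0,1)
  2 ↦ (0,2)
  3 ↦ (2,1)
  4 ↦ (0,4)
  5 ↦ (0,5)
  6 ↦ (1,0)
  7 ↦ (1,1)
  8 ↦ (1,2)
  9 ↦ (1,3)
  10 ↦ (1,4)
  11 ↦ (1,5)
  12 ↦ (2,0)
  13 ↦ (2,1)  ✗ repeats pair of k=3
  14 ↦ (2,2)
  15 ↦ (2,3)
  16 ↦ (2,4)
  17 ↦ (2,5)
  18 ↦ (3,0)
  19 ↦ (3,1)
  20 ↦ (3,2)
  21 ↦ (3,3)
  22 ↦ (3,4)
  23 ↦ (3,5)
distinct pairs in image: 23 / 24 needed
  → (2,1) hit at k=3 and k=13

Answer: NOT A VALID PRODUCT — duplicate pair at indices 13,3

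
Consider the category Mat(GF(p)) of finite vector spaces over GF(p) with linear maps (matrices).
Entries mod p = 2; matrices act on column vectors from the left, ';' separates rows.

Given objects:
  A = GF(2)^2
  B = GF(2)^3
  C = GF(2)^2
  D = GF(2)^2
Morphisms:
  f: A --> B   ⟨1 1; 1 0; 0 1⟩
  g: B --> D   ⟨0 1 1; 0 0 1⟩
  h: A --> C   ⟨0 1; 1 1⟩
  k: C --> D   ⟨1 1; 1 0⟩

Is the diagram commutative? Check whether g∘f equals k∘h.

Path 1 = f;g:
  e0=(1,0) f-->(1,1,0) g-->(1,0)
  e1=(0,1) f-->(1,0,1) g-->(1,1)
  result₁ = ⟨1 1; 0 1⟩
Path 2 = h;k:
  e0=(1,0) h-->(0,1) k-->(1,0)
  e1=(0,1) h-->(1,1) k-->(0,1)
  result₂ = ⟨1 0; 0 1⟩
Equal? differ; not commutative

Answer: DOES NOT COMMUTE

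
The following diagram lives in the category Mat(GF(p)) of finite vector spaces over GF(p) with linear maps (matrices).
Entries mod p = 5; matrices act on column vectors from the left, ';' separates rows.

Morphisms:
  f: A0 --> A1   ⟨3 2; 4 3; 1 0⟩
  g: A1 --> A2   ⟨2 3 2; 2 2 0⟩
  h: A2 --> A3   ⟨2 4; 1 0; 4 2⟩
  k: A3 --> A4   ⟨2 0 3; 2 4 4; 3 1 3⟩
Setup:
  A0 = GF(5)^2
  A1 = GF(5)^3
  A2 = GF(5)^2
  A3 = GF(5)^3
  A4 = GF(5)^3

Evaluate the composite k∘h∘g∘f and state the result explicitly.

  e0=⟨1,0⟩ f-->⟨3,4,1⟩ g-->⟨0,4⟩ h-->⟨1,0,3⟩ k-->⟨1,4,2⟩
  e1=⟨0,1⟩ f-->⟨2,3,0⟩ g-->⟨3,0⟩ h-->⟨1,3,2⟩ k-->⟨3,2,2⟩
⟦path⟧: ⟨1 3; 4 2; 2 2⟩

Answer: ⟨1 3; 4 2; 2 2⟩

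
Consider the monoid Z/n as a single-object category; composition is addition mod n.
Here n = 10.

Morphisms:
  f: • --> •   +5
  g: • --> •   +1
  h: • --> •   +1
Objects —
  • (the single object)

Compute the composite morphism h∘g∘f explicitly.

  0 +5≡5 +1≡6 +1≡7  (mod 10)
⟦path⟧: +7

Answer: +7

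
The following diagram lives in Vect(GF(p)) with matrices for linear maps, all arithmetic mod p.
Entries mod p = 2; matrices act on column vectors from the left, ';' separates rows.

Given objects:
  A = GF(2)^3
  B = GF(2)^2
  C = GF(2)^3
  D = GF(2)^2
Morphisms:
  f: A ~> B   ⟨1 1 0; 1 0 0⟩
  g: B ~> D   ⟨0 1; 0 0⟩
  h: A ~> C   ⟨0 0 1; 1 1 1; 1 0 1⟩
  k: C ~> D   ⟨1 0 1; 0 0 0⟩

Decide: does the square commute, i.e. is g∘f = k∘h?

Answer: COMMUTES

Trace:
1) trace f;g:
  e0=⟨1,0,0⟩ f~>⟨1,1⟩ g~>⟨1,0⟩
  e1=⟨0,1,0⟩ f~>⟨1,0⟩ g~>⟨0,0⟩
  e2=⟨0,0,1⟩ f~>⟨0,0⟩ g~>⟨0,0⟩
  ⟦path⟧₁ = ⟨1 0 0; 0 0 0⟩
2) trace h;k:
  e0=⟨1,0,0⟩ h~>⟨0,1,1⟩ k~>⟨1,0⟩
  e1=⟨0,1,0⟩ h~>⟨0,1,0⟩ k~>⟨0,0⟩
  e2=⟨0,0,1⟩ h~>⟨1,1,1⟩ k~>⟨0,0⟩
  ⟦path⟧₂ = ⟨1 0 0; 0 0 0⟩
Equal? same morphism ✓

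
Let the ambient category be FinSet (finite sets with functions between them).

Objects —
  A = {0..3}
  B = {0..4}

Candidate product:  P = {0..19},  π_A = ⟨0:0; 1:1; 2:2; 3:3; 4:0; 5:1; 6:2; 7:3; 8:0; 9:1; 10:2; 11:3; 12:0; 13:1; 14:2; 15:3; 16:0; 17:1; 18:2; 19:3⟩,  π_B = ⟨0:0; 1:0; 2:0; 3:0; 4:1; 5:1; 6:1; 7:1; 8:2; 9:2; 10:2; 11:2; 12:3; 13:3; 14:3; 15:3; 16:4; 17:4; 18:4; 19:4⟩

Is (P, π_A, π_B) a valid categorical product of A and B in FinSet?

Answer: VALID PRODUCT

Work:
|A|·|B| = 4·5 = 20;  |P| = 20
Check the pairing map k ↦ (π_A(k), π_B(k)):
  0 : (0,0)
  1 : (1,0)
  2 : (2,0)
  3 : (3,0)
  4 : (0,1)
  5 : (1,1)
  6 : (2,1)
  7 : (3,1)
  8 : (0,2)
  9 : (1,2)
  10 : (2,2)
  11 : (3,2)
  12 : (0,3)
  13 : (1,3)
  14 : (2,3)
  15 : (3,3)
  16 : (0,4)
  17 : (1,4)
  18 : (2,4)
  19 : (3,4)
distinct pairs in image: 20 / 20 needed
  → bijection onto A×B; projections well-typed.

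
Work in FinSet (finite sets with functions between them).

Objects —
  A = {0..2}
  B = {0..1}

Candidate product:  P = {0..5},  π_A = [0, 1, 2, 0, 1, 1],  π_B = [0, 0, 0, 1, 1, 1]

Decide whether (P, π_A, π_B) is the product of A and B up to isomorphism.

Answer: NOT A VALID PRODUCT — duplicate pair at indices 4,5

Work:
|A|·|B| = 3·2 = 6;  |P| = 6
Check the pairing map k ↦ (π_A(k), π_B(k)):
  0 ↦ (0,0)
  1 ↦ (1,0)
  2 ↦ (2,0)
  3 ↦ (0,1)
  4 ↦ (1,1)
  5 ↦ (1,1)  ✗ repeats pair of k=4
distinct pairs in image: 5 / 6 needed
  → (1,1) hit at k=4 and k=5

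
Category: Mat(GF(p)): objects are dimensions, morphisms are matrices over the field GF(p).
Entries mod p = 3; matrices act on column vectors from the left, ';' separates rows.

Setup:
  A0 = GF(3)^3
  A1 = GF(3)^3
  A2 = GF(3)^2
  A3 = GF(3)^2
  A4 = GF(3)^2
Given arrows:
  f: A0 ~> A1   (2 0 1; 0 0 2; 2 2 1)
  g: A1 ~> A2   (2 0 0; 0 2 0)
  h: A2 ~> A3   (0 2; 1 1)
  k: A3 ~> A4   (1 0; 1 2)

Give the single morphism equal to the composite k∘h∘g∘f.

Answer: (0 0 2; 2 0 2)

Work:
  e0=⟨1,0,0⟩ f~>⟨2,0,2⟩ g~>⟨1,0⟩ h~>⟨0,1⟩ k~>⟨0,2⟩
  e1=⟨0,1,0⟩ f~>⟨0,0,2⟩ g~>⟨0,0⟩ h~>⟨0,0⟩ k~>⟨0,0⟩
  e2=⟨0,0,1⟩ f~>⟨1,2,1⟩ g~>⟨2,1⟩ h~>⟨2,0⟩ k~>⟨2,2⟩
composite: (0 0 2; 2 0 2)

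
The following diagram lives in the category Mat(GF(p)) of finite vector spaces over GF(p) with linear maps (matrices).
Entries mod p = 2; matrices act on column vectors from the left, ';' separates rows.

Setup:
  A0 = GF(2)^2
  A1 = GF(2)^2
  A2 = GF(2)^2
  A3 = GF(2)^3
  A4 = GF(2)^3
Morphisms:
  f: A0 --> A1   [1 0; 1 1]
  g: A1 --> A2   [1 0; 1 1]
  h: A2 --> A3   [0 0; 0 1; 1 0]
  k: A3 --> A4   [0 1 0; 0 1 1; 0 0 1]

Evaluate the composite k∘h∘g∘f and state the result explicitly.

  e0=[1,0] f-->[1,1] g-->[1,0] h-->[0,0,1] k-->[0,1,1]
  e1=[0,1] f-->[0,1] g-->[0,1] h-->[0,1,0] k-->[1,1,0]
composite: [0 1; 1 1; 1 0]

Answer: [0 1; 1 1; 1 0]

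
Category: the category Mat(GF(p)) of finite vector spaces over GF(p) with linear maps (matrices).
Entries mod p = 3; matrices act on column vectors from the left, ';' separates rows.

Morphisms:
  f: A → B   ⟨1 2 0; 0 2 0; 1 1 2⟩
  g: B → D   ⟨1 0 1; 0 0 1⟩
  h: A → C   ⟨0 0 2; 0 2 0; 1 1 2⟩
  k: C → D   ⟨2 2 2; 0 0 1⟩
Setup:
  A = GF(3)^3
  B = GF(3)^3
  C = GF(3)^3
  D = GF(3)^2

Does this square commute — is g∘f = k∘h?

Path 1 = f;g:
  e0=[1,0,0] f→[1,0,1] g→[2,1]
  e1=[0,1,0] f→[2,2,1] g→[0,1]
  e2=[0,0,1] f→[0,0,2] g→[2,2]
  composite₁ = ⟨2 0 2; 1 1 2⟩
Path 2 = h;k:
  e0=[1,0,0] h→[0,0,1] k→[2,1]
  e1=[0,1,0] h→[0,2,1] k→[0,1]
  e2=[0,0,1] h→[2,0,2] k→[2,2]
  composite₂ = ⟨2 0 2; 1 1 2⟩
Equal? same morphism ✓

Answer: COMMUTES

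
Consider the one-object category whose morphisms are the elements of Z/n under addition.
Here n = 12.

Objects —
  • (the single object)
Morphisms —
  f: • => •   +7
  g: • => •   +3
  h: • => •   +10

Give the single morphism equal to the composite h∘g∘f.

Answer: +8

Derivation:
  0 +7≡7 +3≡10 +10≡8  (mod 12)
⟦path⟧: +8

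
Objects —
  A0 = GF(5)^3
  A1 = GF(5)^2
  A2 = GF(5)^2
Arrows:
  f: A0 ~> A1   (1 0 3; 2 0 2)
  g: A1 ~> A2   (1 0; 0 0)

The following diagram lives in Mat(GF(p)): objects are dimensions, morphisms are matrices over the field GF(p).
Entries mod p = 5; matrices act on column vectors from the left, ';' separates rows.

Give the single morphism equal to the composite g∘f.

Answer: (1 0 3; 0 0 0)

Trace:
  e0=[1,0,0] f~>[1,2] g~>[1,0]
  e1=[0,1,0] f~>[0,0] g~>[0,0]
  e2=[0,0,1] f~>[3,2] g~>[3,0]
result: (1 0 3; 0 0 0)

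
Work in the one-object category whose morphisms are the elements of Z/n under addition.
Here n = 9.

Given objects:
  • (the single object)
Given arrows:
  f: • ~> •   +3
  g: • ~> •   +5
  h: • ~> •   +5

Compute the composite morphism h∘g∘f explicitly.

Answer: +4

Derivation:
  0 +3≡3 +5≡8 +5≡4  (mod 9)
composite: +4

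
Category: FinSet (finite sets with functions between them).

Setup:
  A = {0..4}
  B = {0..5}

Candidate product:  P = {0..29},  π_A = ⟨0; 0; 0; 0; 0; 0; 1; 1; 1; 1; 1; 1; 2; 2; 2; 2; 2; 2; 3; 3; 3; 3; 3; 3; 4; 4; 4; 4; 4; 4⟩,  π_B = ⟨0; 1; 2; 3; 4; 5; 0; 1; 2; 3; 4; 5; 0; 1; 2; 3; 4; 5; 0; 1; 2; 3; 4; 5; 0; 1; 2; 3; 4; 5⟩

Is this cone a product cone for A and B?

Answer: VALID PRODUCT

Work:
|A|·|B| = 5·6 = 30;  |P| = 30
Check the pairing map k ↦ (π_A(k), π_B(k)):
  0 -> (0,0)
  1 -> (0,1)
  2 -> (0,2)
  3 -> (0,3)
  4 -> (0,4)
  5 -> (0,5)
  6 -> (1,0)
  7 -> (1,1)
  8 -> (1,2)
  9 -> (1,3)
  10 -> (1,4)
  11 -> (1,5)
  12 -> (2,0)
  13 -> (2,1)
  14 -> (2,2)
  15 -> (2,3)
  16 -> (2,4)
  17 -> (2,5)
  18 -> (3,0)
  19 -> (3,1)
  20 -> (3,2)
  21 -> (3,3)
  22 -> (3,4)
  23 -> (3,5)
  24 -> (4,0)
  25 -> (4,1)
  26 -> (4,2)
  27 -> (4,3)
  28 -> (4,4)
  29 -> (4,5)
distinct pairs in image: 30 / 30 needed
  → bijection onto A×B; projections well-typed.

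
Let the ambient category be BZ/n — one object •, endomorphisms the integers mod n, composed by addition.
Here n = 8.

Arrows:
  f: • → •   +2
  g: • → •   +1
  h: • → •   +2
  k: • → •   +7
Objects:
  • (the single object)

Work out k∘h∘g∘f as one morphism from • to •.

  0 +2≡2 +1≡3 +2≡5 +7≡4  (mod 8)
composite: +4

Answer: +4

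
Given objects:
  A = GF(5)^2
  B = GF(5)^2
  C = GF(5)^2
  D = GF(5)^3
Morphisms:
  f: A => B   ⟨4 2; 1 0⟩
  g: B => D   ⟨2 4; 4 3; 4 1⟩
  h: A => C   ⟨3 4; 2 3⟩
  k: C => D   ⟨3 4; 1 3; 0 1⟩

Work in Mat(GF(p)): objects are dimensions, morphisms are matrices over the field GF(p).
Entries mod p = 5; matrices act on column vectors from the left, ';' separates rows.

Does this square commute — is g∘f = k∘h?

Answer: COMMUTES

Trace:
Path 1 = f;g:
  e0=(1,0) f=>(4,1) g=>(2,4,2)
  e1=(0,1) f=>(2,0) g=>(4,3,3)
  composite₁ = ⟨2 4; 4 3; 2 3⟩
Path 2 = h;k:
  e0=(1,0) h=>(3,2) k=>(2,4,2)
  e1=(0,1) h=>(4,3) k=>(4,3,3)
  composite₂ = ⟨2 4; 4 3; 2 3⟩
Equal? equal; square commutes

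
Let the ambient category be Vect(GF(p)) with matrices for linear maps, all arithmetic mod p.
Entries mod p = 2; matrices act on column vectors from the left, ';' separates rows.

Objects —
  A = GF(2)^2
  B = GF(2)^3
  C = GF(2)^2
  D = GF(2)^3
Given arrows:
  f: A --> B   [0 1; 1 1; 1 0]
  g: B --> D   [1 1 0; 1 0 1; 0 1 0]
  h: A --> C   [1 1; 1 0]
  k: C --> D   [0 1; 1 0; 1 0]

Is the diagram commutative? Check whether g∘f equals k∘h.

Answer: COMMUTES

Work:
1) trace f;g:
  e0=⟨1,0⟩ f-->⟨0,1,1⟩ g-->⟨1,1,1⟩
  e1=⟨0,1⟩ f-->⟨1,1,0⟩ g-->⟨0,1,1⟩
  result₁ = [1 0; 1 1; 1 1]
2) trace h;k:
  e0=⟨1,0⟩ h-->⟨1,1⟩ k-->⟨1,1,1⟩
  e1=⟨0,1⟩ h-->⟨1,0⟩ k-->⟨0,1,1⟩
  result₂ = [1 0; 1 1; 1 1]
Equal? equal; square commutes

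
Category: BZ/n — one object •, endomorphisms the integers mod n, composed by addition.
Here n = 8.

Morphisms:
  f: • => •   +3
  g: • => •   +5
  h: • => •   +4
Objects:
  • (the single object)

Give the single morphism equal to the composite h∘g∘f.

Answer: +4

Trace:
  0 +3≡3 +5≡0 +4≡4  (mod 8)
result: +4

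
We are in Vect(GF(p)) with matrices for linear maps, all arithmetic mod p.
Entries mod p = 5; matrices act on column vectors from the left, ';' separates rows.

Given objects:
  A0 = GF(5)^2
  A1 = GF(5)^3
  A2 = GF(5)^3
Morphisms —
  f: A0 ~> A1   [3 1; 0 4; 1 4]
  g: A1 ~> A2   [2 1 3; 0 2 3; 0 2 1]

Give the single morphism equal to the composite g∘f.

  e0=(1,0) f~>(3,0,1) g~>(4,3,1)
  e1=(0,1) f~>(1,4,4) g~>(3,0,2)
result: [4 3; 3 0; 1 2]

Answer: [4 3; 3 0; 1 2]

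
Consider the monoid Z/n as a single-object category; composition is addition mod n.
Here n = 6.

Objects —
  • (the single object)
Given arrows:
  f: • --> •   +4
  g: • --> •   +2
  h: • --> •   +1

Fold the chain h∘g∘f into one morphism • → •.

  0 +4≡4 +2≡0 +1≡1  (mod 6)
result: +1

Answer: +1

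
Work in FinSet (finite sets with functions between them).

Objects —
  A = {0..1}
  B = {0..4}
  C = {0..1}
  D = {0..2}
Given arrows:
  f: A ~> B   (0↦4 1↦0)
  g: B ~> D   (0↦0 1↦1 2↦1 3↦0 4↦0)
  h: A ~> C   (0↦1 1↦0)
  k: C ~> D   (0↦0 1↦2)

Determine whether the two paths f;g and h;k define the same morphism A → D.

Path 1 = f;g:
  0 f~>4 g~>0
  1 f~>0 g~>0
  composite₁ = (0↦0 1↦0)
Path 2 = h;k:
  0 h~>1 k~>2
  1 h~>0 k~>0
  composite₂ = (0↦2 1↦0)
Equal? distinct morphisms ✗

Answer: DOES NOT COMMUTE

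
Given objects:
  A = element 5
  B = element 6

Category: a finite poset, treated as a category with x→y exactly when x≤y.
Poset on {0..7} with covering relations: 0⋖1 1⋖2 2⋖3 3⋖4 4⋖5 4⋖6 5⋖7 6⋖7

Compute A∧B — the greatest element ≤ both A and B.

{x : x≤A ∧ x≤B} = {0,1,2,3,4}  (A=5, B=6)
  0 ≤ 4
  1 ≤ 4
  2 ≤ 4
  3 ≤ 4
  4 ≤ 4
glb = 4

Answer: A∧B = 4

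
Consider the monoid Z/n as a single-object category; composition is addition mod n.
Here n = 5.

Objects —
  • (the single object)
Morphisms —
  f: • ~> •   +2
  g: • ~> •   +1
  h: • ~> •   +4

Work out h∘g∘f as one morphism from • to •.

  0 +2≡2 +1≡3 +4≡2  (mod 5)
composite: +2

Answer: +2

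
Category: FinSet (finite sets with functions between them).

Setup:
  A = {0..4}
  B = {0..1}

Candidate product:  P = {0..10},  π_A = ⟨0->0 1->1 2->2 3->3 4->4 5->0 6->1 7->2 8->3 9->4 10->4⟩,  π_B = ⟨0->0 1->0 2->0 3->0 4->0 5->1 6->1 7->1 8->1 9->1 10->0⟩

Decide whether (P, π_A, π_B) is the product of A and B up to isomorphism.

|A|·|B| = 5·2 = 10;  |P| = 11
  → cardinalities differ; no bijection possible.

Answer: NOT A VALID PRODUCT — |P|=11 ≠ |A|·|B|=10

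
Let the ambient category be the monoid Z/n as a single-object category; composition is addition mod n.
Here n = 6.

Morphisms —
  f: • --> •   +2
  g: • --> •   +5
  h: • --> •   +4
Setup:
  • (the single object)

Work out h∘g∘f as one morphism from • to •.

Answer: +5

Work:
  0 +2≡2 +5≡1 +4≡5  (mod 6)
⟦path⟧: +5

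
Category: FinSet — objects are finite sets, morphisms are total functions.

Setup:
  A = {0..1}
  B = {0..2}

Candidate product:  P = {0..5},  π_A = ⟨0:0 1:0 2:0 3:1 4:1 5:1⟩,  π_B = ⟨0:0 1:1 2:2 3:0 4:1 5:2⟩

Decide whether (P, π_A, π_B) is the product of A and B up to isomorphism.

Answer: VALID PRODUCT

Derivation:
|A|·|B| = 2·3 = 6;  |P| = 6
Check the pairing map k ↦ (π_A(k), π_B(k)):
  0 : (0,0)
  1 : (0,1)
  2 : (0,2)
  3 : (1,0)
  4 : (1,1)
  5 : (1,2)
distinct pairs in image: 6 / 6 needed
  → bijection onto A×B; projections well-typed.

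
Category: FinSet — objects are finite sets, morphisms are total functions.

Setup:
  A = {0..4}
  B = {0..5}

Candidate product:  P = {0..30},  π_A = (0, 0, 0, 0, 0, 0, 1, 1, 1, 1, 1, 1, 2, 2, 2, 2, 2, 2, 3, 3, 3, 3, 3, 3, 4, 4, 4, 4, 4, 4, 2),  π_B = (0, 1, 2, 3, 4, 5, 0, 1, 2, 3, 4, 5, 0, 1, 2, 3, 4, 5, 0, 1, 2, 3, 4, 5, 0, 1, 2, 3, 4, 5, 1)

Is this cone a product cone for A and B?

|A|·|B| = 5·6 = 30;  |P| = 31
  → cardinalities differ; no bijection possible.

Answer: NOT A VALID PRODUCT — |P|=31 ≠ |A|·|B|=30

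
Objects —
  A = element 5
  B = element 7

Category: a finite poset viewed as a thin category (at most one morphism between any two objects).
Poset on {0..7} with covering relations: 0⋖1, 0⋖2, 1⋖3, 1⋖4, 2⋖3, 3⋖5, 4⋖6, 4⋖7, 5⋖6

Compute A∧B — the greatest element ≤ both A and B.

Answer: A∧B = 1

Derivation:
{x : x<=A ∧ x<=B} = {0,1}  (A=5, B=7)
  0 <= 1
  1 <= 1
glb = 1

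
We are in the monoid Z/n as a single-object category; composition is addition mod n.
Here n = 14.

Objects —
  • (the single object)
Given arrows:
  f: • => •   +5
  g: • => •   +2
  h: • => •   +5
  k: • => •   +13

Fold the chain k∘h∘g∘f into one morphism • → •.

Answer: +11

Derivation:
  0 +5≡5 +2≡7 +5≡12 +13≡11  (mod 14)
composite: +11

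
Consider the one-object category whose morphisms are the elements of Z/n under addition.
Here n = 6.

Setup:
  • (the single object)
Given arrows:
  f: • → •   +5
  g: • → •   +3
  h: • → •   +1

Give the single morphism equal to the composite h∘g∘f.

  0 +5≡5 +3≡2 +1≡3  (mod 6)
composite: +3

Answer: +3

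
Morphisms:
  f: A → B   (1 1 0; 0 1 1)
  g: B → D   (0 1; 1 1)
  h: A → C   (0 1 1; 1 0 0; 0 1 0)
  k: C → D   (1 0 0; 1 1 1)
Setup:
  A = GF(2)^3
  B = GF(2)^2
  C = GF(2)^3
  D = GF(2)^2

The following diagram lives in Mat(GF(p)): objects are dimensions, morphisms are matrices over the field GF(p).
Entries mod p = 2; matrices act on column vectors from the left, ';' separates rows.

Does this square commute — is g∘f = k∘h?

1) trace f;g:
  e0=(1,0,0) f→(1,0) g→(0,1)
  e1=(0,1,0) f→(1,1) g→(1,0)
  e2=(0,0,1) f→(0,1) g→(1,1)
  composite₁ = (0 1 1; 1 0 1)
2) trace h;k:
  e0=(1,0,0) h→(0,1,0) k→(0,1)
  e1=(0,1,0) h→(1,0,1) k→(1,0)
  e2=(0,0,1) h→(1,0,0) k→(1,1)
  composite₂ = (0 1 1; 1 0 1)
Equal? YES — commutes

Answer: COMMUTES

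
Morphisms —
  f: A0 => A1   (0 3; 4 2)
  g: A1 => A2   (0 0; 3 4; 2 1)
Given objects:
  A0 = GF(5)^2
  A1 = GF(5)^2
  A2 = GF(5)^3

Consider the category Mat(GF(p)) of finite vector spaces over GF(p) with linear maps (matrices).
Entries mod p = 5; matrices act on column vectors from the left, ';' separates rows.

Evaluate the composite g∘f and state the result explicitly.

  e0=(1,0) f=>(0,4) g=>(0,1,4)
  e1=(0,1) f=>(3,2) g=>(0,2,3)
⟦path⟧: (0 0; 1 2; 4 3)

Answer: (0 0; 1 2; 4 3)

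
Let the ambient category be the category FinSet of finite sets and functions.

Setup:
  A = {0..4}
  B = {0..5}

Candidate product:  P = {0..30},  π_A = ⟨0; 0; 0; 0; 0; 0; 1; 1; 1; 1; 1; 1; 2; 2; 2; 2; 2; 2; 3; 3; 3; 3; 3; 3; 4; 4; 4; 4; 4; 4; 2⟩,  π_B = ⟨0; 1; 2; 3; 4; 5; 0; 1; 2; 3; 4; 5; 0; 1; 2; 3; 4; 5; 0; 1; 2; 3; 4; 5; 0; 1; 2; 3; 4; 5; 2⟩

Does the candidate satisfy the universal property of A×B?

Answer: NOT A VALID PRODUCT — |P|=31 ≠ |A|·|B|=30

Trace:
|A|·|B| = 5·6 = 30;  |P| = 31
  → cardinalities differ; no bijection possible.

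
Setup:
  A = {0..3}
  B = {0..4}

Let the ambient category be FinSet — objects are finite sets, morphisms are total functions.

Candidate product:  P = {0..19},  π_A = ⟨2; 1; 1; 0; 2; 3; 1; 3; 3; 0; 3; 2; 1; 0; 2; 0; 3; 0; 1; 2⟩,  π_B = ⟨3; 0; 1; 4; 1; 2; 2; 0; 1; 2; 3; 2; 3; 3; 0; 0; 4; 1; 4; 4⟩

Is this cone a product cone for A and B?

Answer: VALID PRODUCT

Derivation:
|A|·|B| = 4·5 = 20;  |P| = 20
Check the pairing map k ↦ (π_A(k), π_B(k)):
  0 -> (2,3)
  1 -> (1,0)
  2 -> (1,1)
  3 -> (0,4)
  4 -> (2,1)
  5 -> (3,2)
  6 -> (1,2)
  7 -> (3,0)
  8 -> (3,1)
  9 -> (0,2)
  10 -> (3,3)
  11 -> (2,2)
  12 -> (1,3)
  13 -> (0,3)
  14 -> (2,0)
  15 -> (0,0)
  16 -> (3,4)
  17 -> (0,1)
  18 -> (1,4)
  19 -> (2,4)
distinct pairs in image: 20 / 20 needed
  → bijection onto A×B; projections well-typed.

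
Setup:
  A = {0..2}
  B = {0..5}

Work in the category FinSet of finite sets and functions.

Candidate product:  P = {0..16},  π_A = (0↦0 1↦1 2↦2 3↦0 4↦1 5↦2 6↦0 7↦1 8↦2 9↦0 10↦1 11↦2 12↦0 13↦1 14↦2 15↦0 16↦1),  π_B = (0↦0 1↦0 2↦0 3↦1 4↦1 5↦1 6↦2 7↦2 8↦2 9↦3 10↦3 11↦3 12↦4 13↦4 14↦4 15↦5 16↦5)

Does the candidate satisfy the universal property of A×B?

Answer: NOT A VALID PRODUCT — |P|=17 ≠ |A|·|B|=18

Trace:
|A|·|B| = 3·6 = 18;  |P| = 17
  → cardinalities differ; no bijection possible.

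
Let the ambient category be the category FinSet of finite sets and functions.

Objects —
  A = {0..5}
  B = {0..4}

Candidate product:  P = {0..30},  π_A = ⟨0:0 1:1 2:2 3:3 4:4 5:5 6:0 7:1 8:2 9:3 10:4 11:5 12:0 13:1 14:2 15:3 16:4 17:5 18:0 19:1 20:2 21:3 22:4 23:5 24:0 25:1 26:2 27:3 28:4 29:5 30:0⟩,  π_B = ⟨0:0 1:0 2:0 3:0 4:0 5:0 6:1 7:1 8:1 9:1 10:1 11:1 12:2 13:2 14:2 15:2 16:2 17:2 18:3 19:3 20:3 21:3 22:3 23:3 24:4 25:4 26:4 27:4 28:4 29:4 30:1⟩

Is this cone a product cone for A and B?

|A|·|B| = 6·5 = 30;  |P| = 31
  → cardinalities differ; no bijection possible.

Answer: NOT A VALID PRODUCT — |P|=31 ≠ |A|·|B|=30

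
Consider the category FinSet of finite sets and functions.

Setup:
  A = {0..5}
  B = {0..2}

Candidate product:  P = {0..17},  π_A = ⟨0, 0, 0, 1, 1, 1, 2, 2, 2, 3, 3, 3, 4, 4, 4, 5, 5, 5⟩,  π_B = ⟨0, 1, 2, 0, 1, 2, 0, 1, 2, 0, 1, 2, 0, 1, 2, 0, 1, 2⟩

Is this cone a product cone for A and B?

Answer: VALID PRODUCT

Derivation:
|A|·|B| = 6·3 = 18;  |P| = 18
Check the pairing map k ↦ (π_A(k), π_B(k)):
  0 -> (0,0)
  1 -> (0,1)
  2 -> (0,2)
  3 -> (1,0)
  4 -> (1,1)
  5 -> (1,2)
  6 -> (2,0)
  7 -> (2,1)
  8 -> (2,2)
  9 -> (3,0)
  10 -> (3,1)
  11 -> (3,2)
  12 -> (4,0)
  13 -> (4,1)
  14 -> (4,2)
  15 -> (5,0)
  16 -> (5,1)
  17 -> (5,2)
distinct pairs in image: 18 / 18 needed
  → bijection onto A×B; projections well-typed.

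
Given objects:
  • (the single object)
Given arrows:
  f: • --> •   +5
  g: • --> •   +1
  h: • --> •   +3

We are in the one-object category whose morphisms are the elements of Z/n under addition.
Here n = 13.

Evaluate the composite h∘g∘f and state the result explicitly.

Answer: +9

Work:
  0 +5≡5 +1≡6 +3≡9  (mod 13)
composite: +9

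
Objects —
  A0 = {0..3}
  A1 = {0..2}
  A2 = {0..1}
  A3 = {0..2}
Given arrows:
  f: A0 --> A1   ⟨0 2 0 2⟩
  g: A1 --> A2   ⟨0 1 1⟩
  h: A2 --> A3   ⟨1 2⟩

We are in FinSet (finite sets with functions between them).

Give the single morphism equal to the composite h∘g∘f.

  0 f-->0 g-->0 h-->1
  1 f-->2 g-->1 h-->2
  2 f-->0 g-->0 h-->1
  3 f-->2 g-->1 h-->2
composite: ⟨1 2 1 2⟩

Answer: ⟨1 2 1 2⟩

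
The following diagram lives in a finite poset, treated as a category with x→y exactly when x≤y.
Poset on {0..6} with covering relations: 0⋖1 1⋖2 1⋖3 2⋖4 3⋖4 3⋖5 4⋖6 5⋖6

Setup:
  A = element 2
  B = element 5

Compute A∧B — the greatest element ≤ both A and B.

Answer: A∧B = 1

Trace:
Common predecessors of 2,5: {0,1}
  0 <= 1
  1 <= 1
glb = 1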